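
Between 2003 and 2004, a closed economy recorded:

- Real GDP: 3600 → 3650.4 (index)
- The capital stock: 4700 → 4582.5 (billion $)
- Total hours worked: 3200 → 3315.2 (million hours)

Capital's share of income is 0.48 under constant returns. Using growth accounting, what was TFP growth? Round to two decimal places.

Real GDP growth = (3650.4 − 3600) / 3600 = 1.4%.
The capital stock growth = (4582.5 − 4700) / 4700 = -2.5%.
Total hours worked growth = (3315.2 − 3200) / 3200 = 3.6%.
Labor's share = 1 − 0.48 = 0.52.
The capital stock: 0.48 × (-2.5) = -1.2 pp.
Total hours worked: 0.52 × 3.6 = 1.872 pp.
TFP growth = 1.4 − 0.672 = 0.728%.

TFP grew 0.73%.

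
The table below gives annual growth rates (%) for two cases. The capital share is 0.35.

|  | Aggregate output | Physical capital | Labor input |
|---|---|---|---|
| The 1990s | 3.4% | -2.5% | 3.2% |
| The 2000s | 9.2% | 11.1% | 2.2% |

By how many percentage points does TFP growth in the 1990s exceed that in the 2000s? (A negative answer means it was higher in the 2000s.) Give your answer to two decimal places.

-1.69 percentage points

Labor's share = 1 − 0.35 = 0.65.
The 1990s: TFP = 3.4 + 0.875 − 2.08 = 2.195%.
The 2000s: TFP = 9.2 − 3.885 − 1.43 = 3.885%.
Difference = 2.195 − (3.885) = -1.69 pp.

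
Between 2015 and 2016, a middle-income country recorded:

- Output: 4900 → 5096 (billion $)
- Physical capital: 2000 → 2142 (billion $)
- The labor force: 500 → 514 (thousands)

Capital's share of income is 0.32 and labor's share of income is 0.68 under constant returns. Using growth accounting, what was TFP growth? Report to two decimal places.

Output growth = (5096 − 4900) / 4900 = 4%.
Physical capital growth = (2142 − 2000) / 2000 = 7.1%.
The labor force growth = (514 − 500) / 500 = 2.8%.
Labor's share = 1 − 0.32 = 0.68.
Physical capital: 0.32 × 7.1 = 2.272 pp.
The labor force: 0.68 × 2.8 = 1.904 pp.
TFP growth = 4 − 4.176 = -0.176%.

-0.18%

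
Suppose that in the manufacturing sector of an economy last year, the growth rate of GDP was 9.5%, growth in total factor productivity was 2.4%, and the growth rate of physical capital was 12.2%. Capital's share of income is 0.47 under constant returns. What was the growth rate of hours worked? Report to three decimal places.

Labor's share = 1 − 0.47 = 0.53.
gY = gA + 0.47×12.2 + 0.53×g.
0.53×g = 9.5 − 2.4 − 5.734 = 1.366.
g = 1.366 / 0.53 = 2.57736%.

Hours worked growth was 2.577%.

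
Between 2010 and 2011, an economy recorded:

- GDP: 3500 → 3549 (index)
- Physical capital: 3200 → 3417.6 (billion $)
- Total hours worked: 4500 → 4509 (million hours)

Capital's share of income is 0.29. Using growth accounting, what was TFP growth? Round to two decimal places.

-0.71%

GDP growth = (3549 − 3500) / 3500 = 1.4%.
Physical capital growth = (3417.6 − 3200) / 3200 = 6.8%.
Total hours worked growth = (4509 − 4500) / 4500 = 0.2%.
Labor's share = 1 − 0.29 = 0.71.
Physical capital: 0.29 × 6.8 = 1.972 pp.
Total hours worked: 0.71 × 0.2 = 0.142 pp.
TFP growth = 1.4 − 2.114 = -0.714%.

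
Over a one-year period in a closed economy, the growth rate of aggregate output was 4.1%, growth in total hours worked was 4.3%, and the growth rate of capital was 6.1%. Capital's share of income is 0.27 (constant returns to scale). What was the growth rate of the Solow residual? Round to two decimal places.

-0.69%

Labor's share = 1 − 0.27 = 0.73.
Capital: 0.27 × 6.1 = 1.647 pp.
Total hours worked: 0.73 × 4.3 = 3.139 pp.
TFP growth = 4.1 − 4.786 = -0.686%.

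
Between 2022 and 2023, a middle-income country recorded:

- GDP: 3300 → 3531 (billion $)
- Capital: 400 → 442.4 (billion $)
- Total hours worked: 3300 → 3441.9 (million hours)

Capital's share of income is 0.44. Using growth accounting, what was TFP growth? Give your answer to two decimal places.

GDP growth = (3531 − 3300) / 3300 = 7%.
Capital growth = (442.4 − 400) / 400 = 10.6%.
Total hours worked growth = (3441.9 − 3300) / 3300 = 4.3%.
Labor's share = 1 − 0.44 = 0.56.
Capital: 0.44 × 10.6 = 4.664 pp.
Total hours worked: 0.56 × 4.3 = 2.408 pp.
TFP growth = 7 − 7.072 = -0.072%.

-0.07%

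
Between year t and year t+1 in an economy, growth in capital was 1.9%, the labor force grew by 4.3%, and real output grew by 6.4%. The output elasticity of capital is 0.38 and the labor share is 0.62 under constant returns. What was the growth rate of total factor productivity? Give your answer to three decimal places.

Total factor productivity growth was 3.012%.

Labor's share = 1 − 0.38 = 0.62.
Capital: 0.38 × 1.9 = 0.722 pp.
The labor force: 0.62 × 4.3 = 2.666 pp.
TFP growth = 6.4 − 3.388 = 3.012%.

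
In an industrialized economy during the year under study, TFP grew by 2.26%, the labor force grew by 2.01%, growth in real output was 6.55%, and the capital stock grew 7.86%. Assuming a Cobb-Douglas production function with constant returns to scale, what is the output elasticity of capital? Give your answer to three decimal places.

gY = gA + α·gK + (1−α)·gL, so gY − gA − gL = α(gK − gL).
6.55 − 2.26 − 2.01 = α × (7.86 − 2.01).
2.28 = 5.85 α, so α = 0.38974.

The output elasticity of capital is 0.390.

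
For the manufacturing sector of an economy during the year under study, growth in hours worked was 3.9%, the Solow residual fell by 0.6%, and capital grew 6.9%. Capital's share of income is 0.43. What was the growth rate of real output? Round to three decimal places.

Real output grew 4.590%.

Labor's share = 1 − 0.43 = 0.57.
Capital: 0.43 × 6.9 = 2.967 pp.
Hours worked: 0.57 × 3.9 = 2.223 pp.
Output growth = -0.6 + 5.19 = 4.59%.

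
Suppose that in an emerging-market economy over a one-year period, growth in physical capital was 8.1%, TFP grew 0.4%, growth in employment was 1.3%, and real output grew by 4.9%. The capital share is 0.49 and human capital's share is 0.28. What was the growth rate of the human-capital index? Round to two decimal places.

The human-capital index grew 0.83%.

Labor's share = 1 − 0.49 − 0.28 = 0.23.
gY = gA + 0.49×8.1 + 0.23×1.3 + 0.28×g.
0.28×g = 4.9 − 0.4 − 4.268 = 0.232.
g = 0.232 / 0.28 = 0.8286%.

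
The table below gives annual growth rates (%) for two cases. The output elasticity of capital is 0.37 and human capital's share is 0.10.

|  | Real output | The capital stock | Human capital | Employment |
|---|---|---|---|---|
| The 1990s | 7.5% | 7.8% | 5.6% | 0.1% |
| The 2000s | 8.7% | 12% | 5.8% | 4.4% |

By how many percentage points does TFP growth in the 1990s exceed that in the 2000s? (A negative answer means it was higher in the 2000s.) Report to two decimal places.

2.65 percentage points

Labor's share = 1 − 0.37 − 0.1 = 0.53.
The 1990s: TFP = 7.5 − 2.886 − 0.56 − 0.053 = 4.001%.
The 2000s: TFP = 8.7 − 4.44 − 0.58 − 2.332 = 1.348%.
Difference = 4.001 − (1.348) = 2.653 pp.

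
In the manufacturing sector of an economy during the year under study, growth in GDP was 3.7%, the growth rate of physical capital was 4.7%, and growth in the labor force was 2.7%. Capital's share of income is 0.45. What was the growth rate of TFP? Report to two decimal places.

Labor's share = 1 − 0.45 = 0.55.
Physical capital: 0.45 × 4.7 = 2.115 pp.
The labor force: 0.55 × 2.7 = 1.485 pp.
TFP growth = 3.7 − 3.6 = 0.1%.

0.10%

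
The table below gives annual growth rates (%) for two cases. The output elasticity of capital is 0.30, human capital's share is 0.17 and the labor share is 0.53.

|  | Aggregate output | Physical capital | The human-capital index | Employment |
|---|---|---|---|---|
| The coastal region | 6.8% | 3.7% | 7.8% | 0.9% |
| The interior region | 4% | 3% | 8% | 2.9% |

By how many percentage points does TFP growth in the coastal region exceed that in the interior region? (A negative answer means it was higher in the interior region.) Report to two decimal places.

3.68 percentage points

Labor's share = 1 − 0.3 − 0.17 = 0.53.
The coastal region: TFP = 6.8 − 1.11 − 1.326 − 0.477 = 3.887%.
The interior region: TFP = 4 − 0.9 − 1.36 − 1.537 = 0.203%.
Difference = 3.887 − (0.203) = 3.684 pp.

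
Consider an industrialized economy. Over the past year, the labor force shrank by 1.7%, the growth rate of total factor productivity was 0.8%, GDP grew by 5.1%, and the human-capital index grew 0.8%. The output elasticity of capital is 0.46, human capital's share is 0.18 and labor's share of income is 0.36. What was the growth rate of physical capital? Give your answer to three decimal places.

10.365%

Labor's share = 1 − 0.46 − 0.18 = 0.36.
gY = gA + 0.18×0.8 + 0.36×(-1.7) + 0.46×g.
0.46×g = 5.1 − 0.8 + 0.468 = 4.768.
g = 4.768 / 0.46 = 10.36522%.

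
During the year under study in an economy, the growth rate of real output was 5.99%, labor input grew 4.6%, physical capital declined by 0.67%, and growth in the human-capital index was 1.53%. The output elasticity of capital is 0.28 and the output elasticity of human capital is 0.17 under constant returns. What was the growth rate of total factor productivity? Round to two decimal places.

Labor's share = 1 − 0.28 − 0.17 = 0.55.
Physical capital: 0.28 × (-0.67) = -0.1876 pp.
The human-capital index: 0.17 × 1.53 = 0.2601 pp.
Labor input: 0.55 × 4.6 = 2.53 pp.
TFP growth = 5.99 − 2.6025 = 3.3875%.

3.39%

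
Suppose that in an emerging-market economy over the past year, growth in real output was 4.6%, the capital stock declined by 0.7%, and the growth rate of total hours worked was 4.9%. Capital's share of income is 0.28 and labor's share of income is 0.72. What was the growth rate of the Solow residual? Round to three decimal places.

Labor's share = 1 − 0.28 = 0.72.
The capital stock: 0.28 × (-0.7) = -0.196 pp.
Total hours worked: 0.72 × 4.9 = 3.528 pp.
TFP growth = 4.6 − 3.332 = 1.268%.

1.268%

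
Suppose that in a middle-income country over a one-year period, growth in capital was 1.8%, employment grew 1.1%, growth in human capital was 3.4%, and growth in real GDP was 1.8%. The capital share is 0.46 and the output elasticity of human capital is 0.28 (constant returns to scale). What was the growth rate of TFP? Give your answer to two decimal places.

Labor's share = 1 − 0.46 − 0.28 = 0.26.
Capital: 0.46 × 1.8 = 0.828 pp.
Human capital: 0.28 × 3.4 = 0.952 pp.
Employment: 0.26 × 1.1 = 0.286 pp.
TFP growth = 1.8 − 2.066 = -0.266%.

-0.27%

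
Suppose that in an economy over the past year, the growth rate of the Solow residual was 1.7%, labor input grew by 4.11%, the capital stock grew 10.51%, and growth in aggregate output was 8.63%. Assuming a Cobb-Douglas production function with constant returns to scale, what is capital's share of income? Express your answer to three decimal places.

gY = gA + α·gK + (1−α)·gL, so gY − gA − gL = α(gK − gL).
8.63 − 1.7 − 4.11 = α × (10.51 − 4.11).
2.82 = 6.4 α, so α = 0.44063.

α = 0.441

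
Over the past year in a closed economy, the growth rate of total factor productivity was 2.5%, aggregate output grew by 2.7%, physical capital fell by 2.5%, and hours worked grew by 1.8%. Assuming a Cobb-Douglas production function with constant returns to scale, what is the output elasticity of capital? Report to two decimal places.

α = 0.37

gY = gA + α·gK + (1−α)·gL, so gY − gA − gL = α(gK − gL).
2.7 − 2.5 − 1.8 = α × (-2.5 − 1.8).
-1.6 = -4.3 α, so α = 0.3721.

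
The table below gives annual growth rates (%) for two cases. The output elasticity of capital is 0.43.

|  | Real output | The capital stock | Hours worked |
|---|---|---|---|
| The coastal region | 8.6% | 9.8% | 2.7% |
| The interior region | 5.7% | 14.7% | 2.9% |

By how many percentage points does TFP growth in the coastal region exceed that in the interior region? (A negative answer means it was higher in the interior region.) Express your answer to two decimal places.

5.12 percentage points

Labor's share = 1 − 0.43 = 0.57.
The coastal region: TFP = 8.6 − 4.214 − 1.539 = 2.847%.
The interior region: TFP = 5.7 − 6.321 − 1.653 = -2.274%.
Difference = 2.847 − (-2.274) = 5.121 pp.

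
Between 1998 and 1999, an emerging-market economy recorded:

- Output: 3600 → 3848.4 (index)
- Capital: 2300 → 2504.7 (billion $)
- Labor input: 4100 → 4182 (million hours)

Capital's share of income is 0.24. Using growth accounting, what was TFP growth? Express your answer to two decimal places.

3.24%

Output growth = (3848.4 − 3600) / 3600 = 6.9%.
Capital growth = (2504.7 − 2300) / 2300 = 8.9%.
Labor input growth = (4182 − 4100) / 4100 = 2%.
Labor's share = 1 − 0.24 = 0.76.
Capital: 0.24 × 8.9 = 2.136 pp.
Labor input: 0.76 × 2 = 1.52 pp.
TFP growth = 6.9 − 3.656 = 3.244%.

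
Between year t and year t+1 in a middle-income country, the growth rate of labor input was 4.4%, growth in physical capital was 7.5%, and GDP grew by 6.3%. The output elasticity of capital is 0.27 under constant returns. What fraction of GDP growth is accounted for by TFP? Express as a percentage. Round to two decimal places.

16.87%

Labor's share = 1 − 0.27 = 0.73.
Physical capital: 0.27 × 7.5 = 2.025 pp.
Labor input: 0.73 × 4.4 = 3.212 pp.
TFP growth = 6.3 − 5.237 = 1.063%.
TFP share of growth = 1.063 / 6.3 × 100 = 16.873%.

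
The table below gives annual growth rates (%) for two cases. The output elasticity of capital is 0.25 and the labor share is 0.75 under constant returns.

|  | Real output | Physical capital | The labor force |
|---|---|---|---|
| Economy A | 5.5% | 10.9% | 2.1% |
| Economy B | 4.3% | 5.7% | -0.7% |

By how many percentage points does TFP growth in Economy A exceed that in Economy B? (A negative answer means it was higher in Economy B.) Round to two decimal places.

Labor's share = 1 − 0.25 = 0.75.
Economy A: TFP = 5.5 − 2.725 − 1.575 = 1.2%.
Economy B: TFP = 4.3 − 1.425 + 0.525 = 3.4%.
Difference = 1.2 − (3.4) = -2.2 pp.

-2.20 percentage points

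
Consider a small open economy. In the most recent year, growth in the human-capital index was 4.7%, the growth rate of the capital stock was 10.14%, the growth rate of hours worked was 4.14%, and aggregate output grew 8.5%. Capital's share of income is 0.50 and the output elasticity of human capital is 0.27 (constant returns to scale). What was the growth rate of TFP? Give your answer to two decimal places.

1.21%

Labor's share = 1 − 0.5 − 0.27 = 0.23.
The capital stock: 0.5 × 10.14 = 5.07 pp.
The human-capital index: 0.27 × 4.7 = 1.269 pp.
Hours worked: 0.23 × 4.14 = 0.9522 pp.
TFP growth = 8.5 − 7.2912 = 1.2088%.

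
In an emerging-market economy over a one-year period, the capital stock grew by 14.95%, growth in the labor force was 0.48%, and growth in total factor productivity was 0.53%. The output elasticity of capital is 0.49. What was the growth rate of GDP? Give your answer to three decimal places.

Labor's share = 1 − 0.49 = 0.51.
The capital stock: 0.49 × 14.95 = 7.3255 pp.
The labor force: 0.51 × 0.48 = 0.2448 pp.
Output growth = 0.53 + 7.5703 = 8.1003%.

GDP growth was 8.100%.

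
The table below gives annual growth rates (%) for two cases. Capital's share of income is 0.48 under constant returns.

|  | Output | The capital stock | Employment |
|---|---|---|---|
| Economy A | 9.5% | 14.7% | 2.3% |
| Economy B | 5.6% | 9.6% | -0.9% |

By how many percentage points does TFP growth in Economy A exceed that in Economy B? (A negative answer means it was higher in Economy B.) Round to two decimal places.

-0.21 percentage points

Labor's share = 1 − 0.48 = 0.52.
Economy A: TFP = 9.5 − 7.056 − 1.196 = 1.248%.
Economy B: TFP = 5.6 − 4.608 + 0.468 = 1.46%.
Difference = 1.248 − (1.46) = -0.212 pp.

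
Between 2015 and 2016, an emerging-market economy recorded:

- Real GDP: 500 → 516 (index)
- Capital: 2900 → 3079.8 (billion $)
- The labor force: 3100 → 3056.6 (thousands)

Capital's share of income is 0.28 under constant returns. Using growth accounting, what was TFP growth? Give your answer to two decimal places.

Real GDP growth = (516 − 500) / 500 = 3.2%.
Capital growth = (3079.8 − 2900) / 2900 = 6.2%.
The labor force growth = (3056.6 − 3100) / 3100 = -1.4%.
Labor's share = 1 − 0.28 = 0.72.
Capital: 0.28 × 6.2 = 1.736 pp.
The labor force: 0.72 × (-1.4) = -1.008 pp.
TFP growth = 3.2 − 0.728 = 2.472%.

2.47%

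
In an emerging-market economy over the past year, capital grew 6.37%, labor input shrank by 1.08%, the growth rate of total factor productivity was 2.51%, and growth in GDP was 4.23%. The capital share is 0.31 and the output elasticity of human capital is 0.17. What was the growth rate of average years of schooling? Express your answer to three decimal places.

1.805%

Labor's share = 1 − 0.31 − 0.17 = 0.52.
gY = gA + 0.31×6.37 + 0.52×(-1.08) + 0.17×g.
0.17×g = 4.23 − 2.51 − 1.4131 = 0.3069.
g = 0.3069 / 0.17 = 1.80529%.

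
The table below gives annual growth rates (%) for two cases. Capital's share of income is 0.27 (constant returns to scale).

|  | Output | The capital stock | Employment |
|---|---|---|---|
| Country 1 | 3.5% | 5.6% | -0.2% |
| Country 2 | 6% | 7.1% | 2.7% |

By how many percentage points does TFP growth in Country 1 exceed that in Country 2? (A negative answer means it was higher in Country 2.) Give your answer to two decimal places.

0.02 percentage points

Labor's share = 1 − 0.27 = 0.73.
Country 1: TFP = 3.5 − 1.512 + 0.146 = 2.134%.
Country 2: TFP = 6 − 1.917 − 1.971 = 2.112%.
Difference = 2.134 − (2.112) = 0.022 pp.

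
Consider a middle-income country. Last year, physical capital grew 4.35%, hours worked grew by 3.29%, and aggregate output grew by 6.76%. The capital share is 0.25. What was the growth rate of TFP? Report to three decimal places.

3.205%

Labor's share = 1 − 0.25 = 0.75.
Physical capital: 0.25 × 4.35 = 1.0875 pp.
Hours worked: 0.75 × 3.29 = 2.4675 pp.
TFP growth = 6.76 − 3.555 = 3.205%.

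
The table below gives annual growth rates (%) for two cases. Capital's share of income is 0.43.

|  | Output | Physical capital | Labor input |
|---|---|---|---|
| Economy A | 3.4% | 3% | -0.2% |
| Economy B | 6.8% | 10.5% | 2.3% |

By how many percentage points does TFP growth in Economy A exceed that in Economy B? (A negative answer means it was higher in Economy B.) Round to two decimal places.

Labor's share = 1 − 0.43 = 0.57.
Economy A: TFP = 3.4 − 1.29 + 0.114 = 2.224%.
Economy B: TFP = 6.8 − 4.515 − 1.311 = 0.974%.
Difference = 2.224 − (0.974) = 1.25 pp.

1.25 percentage points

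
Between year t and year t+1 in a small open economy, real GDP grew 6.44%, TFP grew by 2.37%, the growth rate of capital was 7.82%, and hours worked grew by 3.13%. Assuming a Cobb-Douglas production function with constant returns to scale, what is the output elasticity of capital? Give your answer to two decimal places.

α = 0.20

gY = gA + α·gK + (1−α)·gL, so gY − gA − gL = α(gK − gL).
6.44 − 2.37 − 3.13 = α × (7.82 − 3.13).
0.94 = 4.69 α, so α = 0.2004.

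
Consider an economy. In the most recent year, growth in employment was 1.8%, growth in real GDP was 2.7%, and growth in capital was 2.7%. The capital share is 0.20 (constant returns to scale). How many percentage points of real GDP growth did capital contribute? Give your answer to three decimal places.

0.540 pp

Contribution = share × growth = 0.2 × 2.7 = 0.54 pp.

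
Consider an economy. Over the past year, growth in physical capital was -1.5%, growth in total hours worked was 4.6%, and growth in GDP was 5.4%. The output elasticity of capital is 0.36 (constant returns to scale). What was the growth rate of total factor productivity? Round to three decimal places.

2.996%

Labor's share = 1 − 0.36 = 0.64.
Physical capital: 0.36 × (-1.5) = -0.54 pp.
Total hours worked: 0.64 × 4.6 = 2.944 pp.
TFP growth = 5.4 − 2.404 = 2.996%.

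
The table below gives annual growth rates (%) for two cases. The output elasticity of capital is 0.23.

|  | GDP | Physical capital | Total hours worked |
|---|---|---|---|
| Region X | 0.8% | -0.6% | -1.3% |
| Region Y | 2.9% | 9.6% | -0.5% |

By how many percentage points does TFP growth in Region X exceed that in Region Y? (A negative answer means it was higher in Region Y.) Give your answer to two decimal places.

Labor's share = 1 − 0.23 = 0.77.
Region X: TFP = 0.8 + 0.138 + 1.001 = 1.939%.
Region Y: TFP = 2.9 − 2.208 + 0.385 = 1.077%.
Difference = 1.939 − (1.077) = 0.862 pp.

0.86 percentage points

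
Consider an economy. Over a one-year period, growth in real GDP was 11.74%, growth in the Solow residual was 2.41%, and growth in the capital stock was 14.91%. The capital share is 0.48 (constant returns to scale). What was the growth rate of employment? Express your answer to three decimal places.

Labor's share = 1 − 0.48 = 0.52.
gY = gA + 0.48×14.91 + 0.52×g.
0.52×g = 11.74 − 2.41 − 7.1568 = 2.1732.
g = 2.1732 / 0.52 = 4.17923%.

4.179%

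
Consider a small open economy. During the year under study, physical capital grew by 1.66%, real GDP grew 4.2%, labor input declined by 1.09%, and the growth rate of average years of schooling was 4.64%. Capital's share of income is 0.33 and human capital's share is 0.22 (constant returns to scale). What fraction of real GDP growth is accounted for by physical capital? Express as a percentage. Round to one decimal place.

Physical capital contributed 0.33 × 1.66 = 0.5478 pp.
Share of growth = 0.5478 / 4.2 × 100 = 13.043%.

Physical capital accounted for 13.0% of growth.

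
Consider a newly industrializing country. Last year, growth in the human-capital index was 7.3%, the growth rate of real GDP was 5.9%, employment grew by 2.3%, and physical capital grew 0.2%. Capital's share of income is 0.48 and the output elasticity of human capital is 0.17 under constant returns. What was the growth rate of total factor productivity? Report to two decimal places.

Total factor productivity growth was 3.76%.

Labor's share = 1 − 0.48 − 0.17 = 0.35.
Physical capital: 0.48 × 0.2 = 0.096 pp.
The human-capital index: 0.17 × 7.3 = 1.241 pp.
Employment: 0.35 × 2.3 = 0.805 pp.
TFP growth = 5.9 − 2.142 = 3.758%.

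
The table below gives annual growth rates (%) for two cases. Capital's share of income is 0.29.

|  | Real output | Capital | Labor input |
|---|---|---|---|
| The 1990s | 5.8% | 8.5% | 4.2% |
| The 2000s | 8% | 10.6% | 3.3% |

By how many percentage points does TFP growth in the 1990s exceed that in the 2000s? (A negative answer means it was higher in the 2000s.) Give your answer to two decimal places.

Labor's share = 1 − 0.29 = 0.71.
The 1990s: TFP = 5.8 − 2.465 − 2.982 = 0.353%.
The 2000s: TFP = 8 − 3.074 − 2.343 = 2.583%.
Difference = 0.353 − (2.583) = -2.23 pp.

-2.23 percentage points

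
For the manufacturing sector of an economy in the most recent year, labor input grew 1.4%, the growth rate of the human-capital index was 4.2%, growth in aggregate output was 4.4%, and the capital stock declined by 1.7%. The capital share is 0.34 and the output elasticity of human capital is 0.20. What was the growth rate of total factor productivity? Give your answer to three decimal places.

Total factor productivity growth was 3.494%.

Labor's share = 1 − 0.34 − 0.2 = 0.46.
The capital stock: 0.34 × (-1.7) = -0.578 pp.
The human-capital index: 0.2 × 4.2 = 0.84 pp.
Labor input: 0.46 × 1.4 = 0.644 pp.
TFP growth = 4.4 − 0.906 = 3.494%.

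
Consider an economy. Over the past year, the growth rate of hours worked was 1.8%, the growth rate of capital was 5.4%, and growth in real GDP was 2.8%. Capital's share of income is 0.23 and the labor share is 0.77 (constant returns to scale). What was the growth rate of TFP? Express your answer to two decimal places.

Labor's share = 1 − 0.23 = 0.77.
Capital: 0.23 × 5.4 = 1.242 pp.
Hours worked: 0.77 × 1.8 = 1.386 pp.
TFP growth = 2.8 − 2.628 = 0.172%.

0.17%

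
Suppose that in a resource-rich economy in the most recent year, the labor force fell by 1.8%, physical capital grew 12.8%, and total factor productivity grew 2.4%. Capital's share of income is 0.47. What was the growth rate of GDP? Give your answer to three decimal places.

7.462%

Labor's share = 1 − 0.47 = 0.53.
Physical capital: 0.47 × 12.8 = 6.016 pp.
The labor force: 0.53 × (-1.8) = -0.954 pp.
Output growth = 2.4 + 5.062 = 7.462%.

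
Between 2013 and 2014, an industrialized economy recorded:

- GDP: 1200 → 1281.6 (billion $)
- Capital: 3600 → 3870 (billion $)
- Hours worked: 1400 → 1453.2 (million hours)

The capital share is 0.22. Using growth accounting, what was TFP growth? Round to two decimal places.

TFP grew 2.19%.

GDP growth = (1281.6 − 1200) / 1200 = 6.8%.
Capital growth = (3870 − 3600) / 3600 = 7.5%.
Hours worked growth = (1453.2 − 1400) / 1400 = 3.8%.
Labor's share = 1 − 0.22 = 0.78.
Capital: 0.22 × 7.5 = 1.65 pp.
Hours worked: 0.78 × 3.8 = 2.964 pp.
TFP growth = 6.8 − 4.614 = 2.186%.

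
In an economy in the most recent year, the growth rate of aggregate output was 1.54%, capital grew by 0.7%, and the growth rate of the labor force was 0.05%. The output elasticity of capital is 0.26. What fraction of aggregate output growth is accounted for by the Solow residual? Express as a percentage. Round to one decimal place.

Labor's share = 1 − 0.26 = 0.74.
Capital: 0.26 × 0.7 = 0.182 pp.
The labor force: 0.74 × 0.05 = 0.037 pp.
TFP growth = 1.54 − 0.219 = 1.321%.
TFP share of growth = 1.321 / 1.54 × 100 = 85.779%.

85.8%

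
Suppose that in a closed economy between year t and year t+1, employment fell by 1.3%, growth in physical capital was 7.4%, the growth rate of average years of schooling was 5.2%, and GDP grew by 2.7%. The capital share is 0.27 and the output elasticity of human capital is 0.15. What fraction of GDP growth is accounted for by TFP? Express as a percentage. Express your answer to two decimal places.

25.04%

Labor's share = 1 − 0.27 − 0.15 = 0.58.
Physical capital: 0.27 × 7.4 = 1.998 pp.
Average years of schooling: 0.15 × 5.2 = 0.78 pp.
Employment: 0.58 × (-1.3) = -0.754 pp.
TFP growth = 2.7 − 2.024 = 0.676%.
TFP share of growth = 0.676 / 2.7 × 100 = 25.037%.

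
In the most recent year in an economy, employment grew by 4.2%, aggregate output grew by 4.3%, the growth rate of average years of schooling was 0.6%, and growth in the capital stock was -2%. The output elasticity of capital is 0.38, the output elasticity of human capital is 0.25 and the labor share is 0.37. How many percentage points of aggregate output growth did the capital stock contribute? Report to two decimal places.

-0.76 percentage points

Contribution = share × growth = 0.38 × (-2) = -0.76 pp.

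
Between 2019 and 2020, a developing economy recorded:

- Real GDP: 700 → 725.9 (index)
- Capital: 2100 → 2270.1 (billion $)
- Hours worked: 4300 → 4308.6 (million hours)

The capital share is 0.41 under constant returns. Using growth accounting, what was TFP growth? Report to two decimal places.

Real GDP growth = (725.9 − 700) / 700 = 3.7%.
Capital growth = (2270.1 − 2100) / 2100 = 8.1%.
Hours worked growth = (4308.6 − 4300) / 4300 = 0.2%.
Labor's share = 1 − 0.41 = 0.59.
Capital: 0.41 × 8.1 = 3.321 pp.
Hours worked: 0.59 × 0.2 = 0.118 pp.
TFP growth = 3.7 − 3.439 = 0.261%.

0.26%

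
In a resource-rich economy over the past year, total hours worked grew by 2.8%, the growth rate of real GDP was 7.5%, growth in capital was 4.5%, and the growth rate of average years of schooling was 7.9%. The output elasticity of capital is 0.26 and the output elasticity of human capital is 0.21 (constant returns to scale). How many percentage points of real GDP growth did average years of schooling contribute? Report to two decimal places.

1.66

Contribution = share × growth = 0.21 × 7.9 = 1.659 pp.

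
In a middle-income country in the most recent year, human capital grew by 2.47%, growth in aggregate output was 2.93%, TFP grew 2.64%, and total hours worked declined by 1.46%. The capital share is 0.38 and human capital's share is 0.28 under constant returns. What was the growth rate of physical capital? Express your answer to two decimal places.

0.25%

Labor's share = 1 − 0.38 − 0.28 = 0.34.
gY = gA + 0.28×2.47 + 0.34×(-1.46) + 0.38×g.
0.38×g = 2.93 − 2.64 − 0.1952 = 0.0948.
g = 0.0948 / 0.38 = 0.2495%.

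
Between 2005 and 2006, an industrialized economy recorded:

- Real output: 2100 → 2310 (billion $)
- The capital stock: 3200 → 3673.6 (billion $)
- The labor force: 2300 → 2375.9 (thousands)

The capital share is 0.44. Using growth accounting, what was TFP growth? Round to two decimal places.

Real output growth = (2310 − 2100) / 2100 = 10%.
The capital stock growth = (3673.6 − 3200) / 3200 = 14.8%.
The labor force growth = (2375.9 − 2300) / 2300 = 3.3%.
Labor's share = 1 − 0.44 = 0.56.
The capital stock: 0.44 × 14.8 = 6.512 pp.
The labor force: 0.56 × 3.3 = 1.848 pp.
TFP growth = 10 − 8.36 = 1.64%.

TFP grew 1.64%.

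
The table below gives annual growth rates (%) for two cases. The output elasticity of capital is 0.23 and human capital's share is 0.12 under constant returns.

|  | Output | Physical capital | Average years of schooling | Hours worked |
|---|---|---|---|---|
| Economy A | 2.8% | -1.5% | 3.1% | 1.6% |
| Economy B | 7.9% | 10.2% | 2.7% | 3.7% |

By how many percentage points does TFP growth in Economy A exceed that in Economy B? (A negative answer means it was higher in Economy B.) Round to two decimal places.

-1.09 percentage points

Labor's share = 1 − 0.23 − 0.12 = 0.65.
Economy A: TFP = 2.8 + 0.345 − 0.372 − 1.04 = 1.733%.
Economy B: TFP = 7.9 − 2.346 − 0.324 − 2.405 = 2.825%.
Difference = 1.733 − (2.825) = -1.092 pp.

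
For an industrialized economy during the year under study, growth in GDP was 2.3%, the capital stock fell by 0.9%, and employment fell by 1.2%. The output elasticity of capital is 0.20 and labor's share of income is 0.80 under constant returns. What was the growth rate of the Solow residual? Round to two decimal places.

Labor's share = 1 − 0.2 = 0.8.
The capital stock: 0.2 × (-0.9) = -0.18 pp.
Employment: 0.8 × (-1.2) = -0.96 pp.
TFP growth = 2.3 + 1.14 = 3.44%.

The Solow residual grew 3.44%.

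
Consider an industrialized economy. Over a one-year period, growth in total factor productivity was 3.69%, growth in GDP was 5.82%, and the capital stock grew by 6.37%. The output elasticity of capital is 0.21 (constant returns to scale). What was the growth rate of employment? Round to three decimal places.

Labor's share = 1 − 0.21 = 0.79.
gY = gA + 0.21×6.37 + 0.79×g.
0.79×g = 5.82 − 3.69 − 1.3377 = 0.7923.
g = 0.7923 / 0.79 = 1.00291%.

Employment growth was 1.003%.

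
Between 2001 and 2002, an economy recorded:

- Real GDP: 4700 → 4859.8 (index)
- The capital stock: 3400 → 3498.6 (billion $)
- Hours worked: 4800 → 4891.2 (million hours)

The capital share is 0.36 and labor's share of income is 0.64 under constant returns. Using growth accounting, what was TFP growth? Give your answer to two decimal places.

1.14%

Real GDP growth = (4859.8 − 4700) / 4700 = 3.4%.
The capital stock growth = (3498.6 − 3400) / 3400 = 2.9%.
Hours worked growth = (4891.2 − 4800) / 4800 = 1.9%.
Labor's share = 1 − 0.36 = 0.64.
The capital stock: 0.36 × 2.9 = 1.044 pp.
Hours worked: 0.64 × 1.9 = 1.216 pp.
TFP growth = 3.4 − 2.26 = 1.14%.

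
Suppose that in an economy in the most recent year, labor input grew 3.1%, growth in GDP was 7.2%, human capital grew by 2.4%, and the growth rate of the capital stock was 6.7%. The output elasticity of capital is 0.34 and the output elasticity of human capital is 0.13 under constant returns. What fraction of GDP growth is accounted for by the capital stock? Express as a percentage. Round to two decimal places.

31.64%

The capital stock contributed 0.34 × 6.7 = 2.278 pp.
Share of growth = 2.278 / 7.2 × 100 = 31.6389%.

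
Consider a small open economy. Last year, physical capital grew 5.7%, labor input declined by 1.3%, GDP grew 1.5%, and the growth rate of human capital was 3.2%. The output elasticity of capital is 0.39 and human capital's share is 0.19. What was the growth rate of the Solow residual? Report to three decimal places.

-0.785%

Labor's share = 1 − 0.39 − 0.19 = 0.42.
Physical capital: 0.39 × 5.7 = 2.223 pp.
Human capital: 0.19 × 3.2 = 0.608 pp.
Labor input: 0.42 × (-1.3) = -0.546 pp.
TFP growth = 1.5 − 2.285 = -0.785%.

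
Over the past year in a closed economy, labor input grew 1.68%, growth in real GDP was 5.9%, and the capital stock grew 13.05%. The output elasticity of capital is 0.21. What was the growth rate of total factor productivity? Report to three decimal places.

Labor's share = 1 − 0.21 = 0.79.
The capital stock: 0.21 × 13.05 = 2.7405 pp.
Labor input: 0.79 × 1.68 = 1.3272 pp.
TFP growth = 5.9 − 4.0677 = 1.8323%.

Total factor productivity grew 1.832%.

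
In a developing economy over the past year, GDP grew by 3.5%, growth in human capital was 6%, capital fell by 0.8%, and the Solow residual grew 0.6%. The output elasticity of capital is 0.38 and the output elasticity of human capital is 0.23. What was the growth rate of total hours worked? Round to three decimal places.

Total hours worked growth was 4.677%.

Labor's share = 1 − 0.38 − 0.23 = 0.39.
gY = gA + 0.38×(-0.8) + 0.23×6 + 0.39×g.
0.39×g = 3.5 − 0.6 − 1.076 = 1.824.
g = 1.824 / 0.39 = 4.67692%.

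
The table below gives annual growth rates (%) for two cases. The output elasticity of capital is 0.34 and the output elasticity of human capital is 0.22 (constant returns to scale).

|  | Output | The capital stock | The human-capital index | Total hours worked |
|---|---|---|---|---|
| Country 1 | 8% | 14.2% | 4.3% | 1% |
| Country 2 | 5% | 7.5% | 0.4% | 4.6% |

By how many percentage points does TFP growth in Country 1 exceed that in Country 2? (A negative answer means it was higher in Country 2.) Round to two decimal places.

Labor's share = 1 − 0.34 − 0.22 = 0.44.
Country 1: TFP = 8 − 4.828 − 0.946 − 0.44 = 1.786%.
Country 2: TFP = 5 − 2.55 − 0.088 − 2.024 = 0.338%.
Difference = 1.786 − (0.338) = 1.448 pp.

1.45 percentage points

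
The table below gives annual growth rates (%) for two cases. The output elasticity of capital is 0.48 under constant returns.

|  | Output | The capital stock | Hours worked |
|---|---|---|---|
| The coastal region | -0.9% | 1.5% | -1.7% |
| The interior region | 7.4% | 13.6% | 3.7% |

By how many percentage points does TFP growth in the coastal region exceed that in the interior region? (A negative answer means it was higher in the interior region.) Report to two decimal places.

0.32 percentage points

Labor's share = 1 − 0.48 = 0.52.
The coastal region: TFP = -0.9 − 0.72 + 0.884 = -0.736%.
The interior region: TFP = 7.4 − 6.528 − 1.924 = -1.052%.
Difference = -0.736 − (-1.052) = 0.316 pp.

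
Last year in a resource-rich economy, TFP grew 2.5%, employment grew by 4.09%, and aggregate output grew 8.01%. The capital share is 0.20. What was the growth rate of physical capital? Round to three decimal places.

Labor's share = 1 − 0.2 = 0.8.
gY = gA + 0.8×4.09 + 0.2×g.
0.2×g = 8.01 − 2.5 − 3.272 = 2.238.
g = 2.238 / 0.2 = 11.19%.

Physical capital grew 11.190%.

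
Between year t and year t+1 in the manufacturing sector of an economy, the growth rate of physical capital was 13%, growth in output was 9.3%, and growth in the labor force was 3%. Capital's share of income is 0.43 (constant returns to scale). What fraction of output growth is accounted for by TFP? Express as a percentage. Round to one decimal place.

TFP accounted for 21.5% of growth.

Labor's share = 1 − 0.43 = 0.57.
Physical capital: 0.43 × 13 = 5.59 pp.
The labor force: 0.57 × 3 = 1.71 pp.
TFP growth = 9.3 − 7.3 = 2%.
TFP share of growth = 2 / 9.3 × 100 = 21.505%.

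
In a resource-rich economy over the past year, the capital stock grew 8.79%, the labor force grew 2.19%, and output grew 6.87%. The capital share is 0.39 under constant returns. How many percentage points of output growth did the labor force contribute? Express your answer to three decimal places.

Labor's share = 1 − 0.39 = 0.61.
Contribution = share × growth = 0.61 × 2.19 = 1.3359 pp.

1.336 pp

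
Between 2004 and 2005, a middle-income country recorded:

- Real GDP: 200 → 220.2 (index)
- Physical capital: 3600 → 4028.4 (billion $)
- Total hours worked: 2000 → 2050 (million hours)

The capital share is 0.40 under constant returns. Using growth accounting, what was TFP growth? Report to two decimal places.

3.84%

Real GDP growth = (220.2 − 200) / 200 = 10.1%.
Physical capital growth = (4028.4 − 3600) / 3600 = 11.9%.
Total hours worked growth = (2050 − 2000) / 2000 = 2.5%.
Labor's share = 1 − 0.4 = 0.6.
Physical capital: 0.4 × 11.9 = 4.76 pp.
Total hours worked: 0.6 × 2.5 = 1.5 pp.
TFP growth = 10.1 − 6.26 = 3.84%.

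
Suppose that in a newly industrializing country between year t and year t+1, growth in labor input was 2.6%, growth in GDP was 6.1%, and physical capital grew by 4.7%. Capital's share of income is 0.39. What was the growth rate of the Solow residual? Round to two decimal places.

The Solow residual growth was 2.68%.

Labor's share = 1 − 0.39 = 0.61.
Physical capital: 0.39 × 4.7 = 1.833 pp.
Labor input: 0.61 × 2.6 = 1.586 pp.
TFP growth = 6.1 − 3.419 = 2.681%.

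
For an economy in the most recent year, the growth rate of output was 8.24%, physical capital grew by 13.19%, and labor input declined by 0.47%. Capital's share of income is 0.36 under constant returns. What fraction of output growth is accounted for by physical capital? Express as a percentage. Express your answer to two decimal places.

57.63%

Physical capital contributed 0.36 × 13.19 = 4.7484 pp.
Share of growth = 4.7484 / 8.24 × 100 = 57.6262%.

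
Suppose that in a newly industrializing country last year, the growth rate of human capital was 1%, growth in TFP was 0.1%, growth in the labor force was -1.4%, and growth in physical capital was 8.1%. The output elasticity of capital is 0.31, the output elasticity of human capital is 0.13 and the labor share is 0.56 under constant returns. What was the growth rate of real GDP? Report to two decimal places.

Labor's share = 1 − 0.31 − 0.13 = 0.56.
Physical capital: 0.31 × 8.1 = 2.511 pp.
Human capital: 0.13 × 1 = 0.13 pp.
The labor force: 0.56 × (-1.4) = -0.784 pp.
Output growth = 0.1 + 1.857 = 1.957%.

Real GDP grew 1.96%.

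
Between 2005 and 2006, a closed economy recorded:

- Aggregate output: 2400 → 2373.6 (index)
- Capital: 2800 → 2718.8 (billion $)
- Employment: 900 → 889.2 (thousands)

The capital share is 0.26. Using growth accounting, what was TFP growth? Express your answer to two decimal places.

Aggregate output growth = (2373.6 − 2400) / 2400 = -1.1%.
Capital growth = (2718.8 − 2800) / 2800 = -2.9%.
Employment growth = (889.2 − 900) / 900 = -1.2%.
Labor's share = 1 − 0.26 = 0.74.
Capital: 0.26 × (-2.9) = -0.754 pp.
Employment: 0.74 × (-1.2) = -0.888 pp.
TFP growth = -1.1 + 1.642 = 0.542%.

TFP grew 0.54%.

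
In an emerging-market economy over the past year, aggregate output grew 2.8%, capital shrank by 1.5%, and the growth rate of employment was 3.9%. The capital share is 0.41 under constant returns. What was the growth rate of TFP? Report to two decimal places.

1.11%

Labor's share = 1 − 0.41 = 0.59.
Capital: 0.41 × (-1.5) = -0.615 pp.
Employment: 0.59 × 3.9 = 2.301 pp.
TFP growth = 2.8 − 1.686 = 1.114%.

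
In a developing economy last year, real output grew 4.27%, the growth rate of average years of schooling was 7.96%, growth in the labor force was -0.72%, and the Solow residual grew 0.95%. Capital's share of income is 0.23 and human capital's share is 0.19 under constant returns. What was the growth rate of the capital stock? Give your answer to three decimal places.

The capital stock growth was 9.675%.

Labor's share = 1 − 0.23 − 0.19 = 0.58.
gY = gA + 0.19×7.96 + 0.58×(-0.72) + 0.23×g.
0.23×g = 4.27 − 0.95 − 1.0948 = 2.2252.
g = 2.2252 / 0.23 = 9.67478%.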